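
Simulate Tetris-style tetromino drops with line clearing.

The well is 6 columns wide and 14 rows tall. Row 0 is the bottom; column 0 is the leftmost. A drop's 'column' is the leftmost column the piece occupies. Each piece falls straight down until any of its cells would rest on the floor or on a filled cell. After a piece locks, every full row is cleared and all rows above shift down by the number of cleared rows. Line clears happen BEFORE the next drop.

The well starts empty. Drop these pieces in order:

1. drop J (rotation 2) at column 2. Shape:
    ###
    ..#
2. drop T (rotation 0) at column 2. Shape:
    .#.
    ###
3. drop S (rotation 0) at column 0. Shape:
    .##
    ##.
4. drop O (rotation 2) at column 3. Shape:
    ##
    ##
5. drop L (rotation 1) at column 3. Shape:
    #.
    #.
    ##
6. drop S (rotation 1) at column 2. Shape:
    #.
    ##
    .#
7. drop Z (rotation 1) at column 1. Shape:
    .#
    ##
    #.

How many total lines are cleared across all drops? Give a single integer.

Drop 1: J rot2 at col 2 lands with bottom-row=0; cleared 0 line(s) (total 0); column heights now [0 0 2 2 2 0], max=2
Drop 2: T rot0 at col 2 lands with bottom-row=2; cleared 0 line(s) (total 0); column heights now [0 0 3 4 3 0], max=4
Drop 3: S rot0 at col 0 lands with bottom-row=2; cleared 0 line(s) (total 0); column heights now [3 4 4 4 3 0], max=4
Drop 4: O rot2 at col 3 lands with bottom-row=4; cleared 0 line(s) (total 0); column heights now [3 4 4 6 6 0], max=6
Drop 5: L rot1 at col 3 lands with bottom-row=6; cleared 0 line(s) (total 0); column heights now [3 4 4 9 7 0], max=9
Drop 6: S rot1 at col 2 lands with bottom-row=9; cleared 0 line(s) (total 0); column heights now [3 4 12 11 7 0], max=12
Drop 7: Z rot1 at col 1 lands with bottom-row=11; cleared 0 line(s) (total 0); column heights now [3 13 14 11 7 0], max=14

Answer: 0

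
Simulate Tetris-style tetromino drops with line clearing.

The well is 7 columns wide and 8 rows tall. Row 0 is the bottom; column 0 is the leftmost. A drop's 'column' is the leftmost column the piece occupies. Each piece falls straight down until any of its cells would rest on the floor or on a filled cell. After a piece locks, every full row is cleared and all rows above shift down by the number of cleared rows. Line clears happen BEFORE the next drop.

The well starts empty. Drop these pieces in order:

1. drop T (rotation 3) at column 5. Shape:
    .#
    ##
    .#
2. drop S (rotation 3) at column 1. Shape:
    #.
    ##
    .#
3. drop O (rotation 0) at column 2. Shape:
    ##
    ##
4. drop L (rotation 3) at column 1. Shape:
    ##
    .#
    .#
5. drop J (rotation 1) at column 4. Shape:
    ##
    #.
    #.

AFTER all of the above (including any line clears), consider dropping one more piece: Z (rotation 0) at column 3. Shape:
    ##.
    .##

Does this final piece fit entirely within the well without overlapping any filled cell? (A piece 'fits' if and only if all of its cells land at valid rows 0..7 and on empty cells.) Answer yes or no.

Answer: yes

Derivation:
Drop 1: T rot3 at col 5 lands with bottom-row=0; cleared 0 line(s) (total 0); column heights now [0 0 0 0 0 2 3], max=3
Drop 2: S rot3 at col 1 lands with bottom-row=0; cleared 0 line(s) (total 0); column heights now [0 3 2 0 0 2 3], max=3
Drop 3: O rot0 at col 2 lands with bottom-row=2; cleared 0 line(s) (total 0); column heights now [0 3 4 4 0 2 3], max=4
Drop 4: L rot3 at col 1 lands with bottom-row=4; cleared 0 line(s) (total 0); column heights now [0 7 7 4 0 2 3], max=7
Drop 5: J rot1 at col 4 lands with bottom-row=0; cleared 0 line(s) (total 0); column heights now [0 7 7 4 3 3 3], max=7
Test piece Z rot0 at col 3 (width 3): heights before test = [0 7 7 4 3 3 3]; fits = True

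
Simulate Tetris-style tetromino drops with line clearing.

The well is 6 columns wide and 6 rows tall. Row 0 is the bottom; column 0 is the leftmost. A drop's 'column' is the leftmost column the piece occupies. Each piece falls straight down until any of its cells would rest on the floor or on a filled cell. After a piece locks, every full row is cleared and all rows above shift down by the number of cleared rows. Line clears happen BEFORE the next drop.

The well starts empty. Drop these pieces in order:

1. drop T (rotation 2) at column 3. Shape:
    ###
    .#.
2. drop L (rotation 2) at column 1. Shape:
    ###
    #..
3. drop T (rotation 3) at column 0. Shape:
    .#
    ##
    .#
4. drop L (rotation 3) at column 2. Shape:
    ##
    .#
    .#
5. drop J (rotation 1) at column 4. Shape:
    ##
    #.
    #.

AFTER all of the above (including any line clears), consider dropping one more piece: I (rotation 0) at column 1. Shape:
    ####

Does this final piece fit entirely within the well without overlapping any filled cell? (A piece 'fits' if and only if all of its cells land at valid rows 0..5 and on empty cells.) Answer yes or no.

Drop 1: T rot2 at col 3 lands with bottom-row=0; cleared 0 line(s) (total 0); column heights now [0 0 0 2 2 2], max=2
Drop 2: L rot2 at col 1 lands with bottom-row=1; cleared 0 line(s) (total 0); column heights now [0 3 3 3 2 2], max=3
Drop 3: T rot3 at col 0 lands with bottom-row=3; cleared 0 line(s) (total 0); column heights now [5 6 3 3 2 2], max=6
Drop 4: L rot3 at col 2 lands with bottom-row=3; cleared 0 line(s) (total 0); column heights now [5 6 6 6 2 2], max=6
Drop 5: J rot1 at col 4 lands with bottom-row=2; cleared 0 line(s) (total 0); column heights now [5 6 6 6 5 5], max=6
Test piece I rot0 at col 1 (width 4): heights before test = [5 6 6 6 5 5]; fits = False

Answer: no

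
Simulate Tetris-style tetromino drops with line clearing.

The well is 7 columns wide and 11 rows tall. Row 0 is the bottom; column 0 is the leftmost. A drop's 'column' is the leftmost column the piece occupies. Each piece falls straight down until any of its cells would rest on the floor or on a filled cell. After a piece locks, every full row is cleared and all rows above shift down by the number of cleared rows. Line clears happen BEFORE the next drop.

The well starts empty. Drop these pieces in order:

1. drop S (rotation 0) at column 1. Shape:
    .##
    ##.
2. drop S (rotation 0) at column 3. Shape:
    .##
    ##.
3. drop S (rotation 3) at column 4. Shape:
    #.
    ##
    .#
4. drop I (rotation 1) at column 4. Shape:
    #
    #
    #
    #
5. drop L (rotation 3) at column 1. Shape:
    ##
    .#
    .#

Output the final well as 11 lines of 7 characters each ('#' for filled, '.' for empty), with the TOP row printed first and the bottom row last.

Answer: ....#..
....#..
....#..
....#..
....#..
....##.
.##..#.
..#.##.
..###..
..##...
.##....

Derivation:
Drop 1: S rot0 at col 1 lands with bottom-row=0; cleared 0 line(s) (total 0); column heights now [0 1 2 2 0 0 0], max=2
Drop 2: S rot0 at col 3 lands with bottom-row=2; cleared 0 line(s) (total 0); column heights now [0 1 2 3 4 4 0], max=4
Drop 3: S rot3 at col 4 lands with bottom-row=4; cleared 0 line(s) (total 0); column heights now [0 1 2 3 7 6 0], max=7
Drop 4: I rot1 at col 4 lands with bottom-row=7; cleared 0 line(s) (total 0); column heights now [0 1 2 3 11 6 0], max=11
Drop 5: L rot3 at col 1 lands with bottom-row=2; cleared 0 line(s) (total 0); column heights now [0 5 5 3 11 6 0], max=11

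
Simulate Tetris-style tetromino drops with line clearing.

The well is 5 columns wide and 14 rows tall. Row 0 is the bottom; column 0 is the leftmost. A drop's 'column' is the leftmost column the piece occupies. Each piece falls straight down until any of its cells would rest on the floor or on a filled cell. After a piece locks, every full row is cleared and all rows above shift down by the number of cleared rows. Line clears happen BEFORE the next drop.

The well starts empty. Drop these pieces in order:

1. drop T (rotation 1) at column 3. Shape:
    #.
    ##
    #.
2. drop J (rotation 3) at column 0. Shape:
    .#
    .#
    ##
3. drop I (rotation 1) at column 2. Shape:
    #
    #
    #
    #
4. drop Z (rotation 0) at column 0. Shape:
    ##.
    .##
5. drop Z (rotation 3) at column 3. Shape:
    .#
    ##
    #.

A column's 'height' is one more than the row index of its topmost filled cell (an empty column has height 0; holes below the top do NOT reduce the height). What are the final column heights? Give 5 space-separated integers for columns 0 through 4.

Drop 1: T rot1 at col 3 lands with bottom-row=0; cleared 0 line(s) (total 0); column heights now [0 0 0 3 2], max=3
Drop 2: J rot3 at col 0 lands with bottom-row=0; cleared 0 line(s) (total 0); column heights now [1 3 0 3 2], max=3
Drop 3: I rot1 at col 2 lands with bottom-row=0; cleared 0 line(s) (total 0); column heights now [1 3 4 3 2], max=4
Drop 4: Z rot0 at col 0 lands with bottom-row=4; cleared 0 line(s) (total 0); column heights now [6 6 5 3 2], max=6
Drop 5: Z rot3 at col 3 lands with bottom-row=3; cleared 0 line(s) (total 0); column heights now [6 6 5 5 6], max=6

Answer: 6 6 5 5 6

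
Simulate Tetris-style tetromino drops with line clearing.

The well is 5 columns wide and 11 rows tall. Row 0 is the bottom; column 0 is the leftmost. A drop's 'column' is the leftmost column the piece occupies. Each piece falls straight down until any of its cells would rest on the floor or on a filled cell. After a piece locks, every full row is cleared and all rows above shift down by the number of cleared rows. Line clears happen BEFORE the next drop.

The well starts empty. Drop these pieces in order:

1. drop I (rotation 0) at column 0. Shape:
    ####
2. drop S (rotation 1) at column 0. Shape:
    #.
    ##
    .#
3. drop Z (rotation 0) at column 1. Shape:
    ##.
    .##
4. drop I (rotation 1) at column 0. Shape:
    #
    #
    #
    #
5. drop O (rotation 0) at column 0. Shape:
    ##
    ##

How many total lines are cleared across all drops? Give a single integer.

Answer: 0

Derivation:
Drop 1: I rot0 at col 0 lands with bottom-row=0; cleared 0 line(s) (total 0); column heights now [1 1 1 1 0], max=1
Drop 2: S rot1 at col 0 lands with bottom-row=1; cleared 0 line(s) (total 0); column heights now [4 3 1 1 0], max=4
Drop 3: Z rot0 at col 1 lands with bottom-row=2; cleared 0 line(s) (total 0); column heights now [4 4 4 3 0], max=4
Drop 4: I rot1 at col 0 lands with bottom-row=4; cleared 0 line(s) (total 0); column heights now [8 4 4 3 0], max=8
Drop 5: O rot0 at col 0 lands with bottom-row=8; cleared 0 line(s) (total 0); column heights now [10 10 4 3 0], max=10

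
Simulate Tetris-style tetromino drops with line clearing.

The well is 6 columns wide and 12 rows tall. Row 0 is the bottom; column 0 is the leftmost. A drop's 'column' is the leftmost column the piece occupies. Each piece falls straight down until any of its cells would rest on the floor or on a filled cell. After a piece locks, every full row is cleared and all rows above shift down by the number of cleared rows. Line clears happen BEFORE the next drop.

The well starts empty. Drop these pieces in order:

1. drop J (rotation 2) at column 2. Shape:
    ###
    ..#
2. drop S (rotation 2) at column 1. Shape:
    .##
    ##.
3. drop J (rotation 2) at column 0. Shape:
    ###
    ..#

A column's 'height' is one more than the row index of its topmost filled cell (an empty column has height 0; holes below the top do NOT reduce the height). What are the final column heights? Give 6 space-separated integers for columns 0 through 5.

Drop 1: J rot2 at col 2 lands with bottom-row=0; cleared 0 line(s) (total 0); column heights now [0 0 2 2 2 0], max=2
Drop 2: S rot2 at col 1 lands with bottom-row=2; cleared 0 line(s) (total 0); column heights now [0 3 4 4 2 0], max=4
Drop 3: J rot2 at col 0 lands with bottom-row=4; cleared 0 line(s) (total 0); column heights now [6 6 6 4 2 0], max=6

Answer: 6 6 6 4 2 0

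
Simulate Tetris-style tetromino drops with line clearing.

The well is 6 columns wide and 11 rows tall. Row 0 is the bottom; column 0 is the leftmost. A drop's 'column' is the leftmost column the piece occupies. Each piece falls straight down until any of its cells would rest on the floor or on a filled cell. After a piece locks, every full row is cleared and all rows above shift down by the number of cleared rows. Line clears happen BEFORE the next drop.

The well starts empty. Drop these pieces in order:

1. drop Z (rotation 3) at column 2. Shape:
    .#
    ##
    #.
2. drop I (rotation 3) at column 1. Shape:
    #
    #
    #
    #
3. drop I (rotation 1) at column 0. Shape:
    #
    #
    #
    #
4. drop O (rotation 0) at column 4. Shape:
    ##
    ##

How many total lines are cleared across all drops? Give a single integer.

Answer: 1

Derivation:
Drop 1: Z rot3 at col 2 lands with bottom-row=0; cleared 0 line(s) (total 0); column heights now [0 0 2 3 0 0], max=3
Drop 2: I rot3 at col 1 lands with bottom-row=0; cleared 0 line(s) (total 0); column heights now [0 4 2 3 0 0], max=4
Drop 3: I rot1 at col 0 lands with bottom-row=0; cleared 0 line(s) (total 0); column heights now [4 4 2 3 0 0], max=4
Drop 4: O rot0 at col 4 lands with bottom-row=0; cleared 1 line(s) (total 1); column heights now [3 3 1 2 1 1], max=3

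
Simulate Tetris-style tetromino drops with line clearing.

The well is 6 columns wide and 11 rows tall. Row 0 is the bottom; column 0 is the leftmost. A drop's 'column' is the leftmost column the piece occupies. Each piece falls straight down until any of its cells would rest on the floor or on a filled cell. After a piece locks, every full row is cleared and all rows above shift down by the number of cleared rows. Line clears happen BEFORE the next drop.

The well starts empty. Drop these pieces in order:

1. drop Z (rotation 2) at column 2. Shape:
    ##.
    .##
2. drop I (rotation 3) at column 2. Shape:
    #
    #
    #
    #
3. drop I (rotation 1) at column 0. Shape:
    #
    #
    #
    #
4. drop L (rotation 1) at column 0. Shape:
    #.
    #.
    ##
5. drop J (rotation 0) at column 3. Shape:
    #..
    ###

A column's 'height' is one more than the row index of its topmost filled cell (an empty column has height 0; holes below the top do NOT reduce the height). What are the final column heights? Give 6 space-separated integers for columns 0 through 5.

Drop 1: Z rot2 at col 2 lands with bottom-row=0; cleared 0 line(s) (total 0); column heights now [0 0 2 2 1 0], max=2
Drop 2: I rot3 at col 2 lands with bottom-row=2; cleared 0 line(s) (total 0); column heights now [0 0 6 2 1 0], max=6
Drop 3: I rot1 at col 0 lands with bottom-row=0; cleared 0 line(s) (total 0); column heights now [4 0 6 2 1 0], max=6
Drop 4: L rot1 at col 0 lands with bottom-row=4; cleared 0 line(s) (total 0); column heights now [7 5 6 2 1 0], max=7
Drop 5: J rot0 at col 3 lands with bottom-row=2; cleared 0 line(s) (total 0); column heights now [7 5 6 4 3 3], max=7

Answer: 7 5 6 4 3 3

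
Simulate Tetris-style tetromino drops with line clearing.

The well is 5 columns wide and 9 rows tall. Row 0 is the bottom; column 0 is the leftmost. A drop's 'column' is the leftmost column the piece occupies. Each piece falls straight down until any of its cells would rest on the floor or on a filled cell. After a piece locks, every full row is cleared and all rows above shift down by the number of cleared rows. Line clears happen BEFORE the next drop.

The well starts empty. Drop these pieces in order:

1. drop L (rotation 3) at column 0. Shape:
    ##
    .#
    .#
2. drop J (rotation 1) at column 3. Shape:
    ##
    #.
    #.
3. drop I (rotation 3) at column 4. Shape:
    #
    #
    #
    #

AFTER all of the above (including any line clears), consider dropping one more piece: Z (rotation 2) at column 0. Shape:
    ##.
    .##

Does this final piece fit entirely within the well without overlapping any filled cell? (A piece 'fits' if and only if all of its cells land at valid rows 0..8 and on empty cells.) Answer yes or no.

Answer: yes

Derivation:
Drop 1: L rot3 at col 0 lands with bottom-row=0; cleared 0 line(s) (total 0); column heights now [3 3 0 0 0], max=3
Drop 2: J rot1 at col 3 lands with bottom-row=0; cleared 0 line(s) (total 0); column heights now [3 3 0 3 3], max=3
Drop 3: I rot3 at col 4 lands with bottom-row=3; cleared 0 line(s) (total 0); column heights now [3 3 0 3 7], max=7
Test piece Z rot2 at col 0 (width 3): heights before test = [3 3 0 3 7]; fits = True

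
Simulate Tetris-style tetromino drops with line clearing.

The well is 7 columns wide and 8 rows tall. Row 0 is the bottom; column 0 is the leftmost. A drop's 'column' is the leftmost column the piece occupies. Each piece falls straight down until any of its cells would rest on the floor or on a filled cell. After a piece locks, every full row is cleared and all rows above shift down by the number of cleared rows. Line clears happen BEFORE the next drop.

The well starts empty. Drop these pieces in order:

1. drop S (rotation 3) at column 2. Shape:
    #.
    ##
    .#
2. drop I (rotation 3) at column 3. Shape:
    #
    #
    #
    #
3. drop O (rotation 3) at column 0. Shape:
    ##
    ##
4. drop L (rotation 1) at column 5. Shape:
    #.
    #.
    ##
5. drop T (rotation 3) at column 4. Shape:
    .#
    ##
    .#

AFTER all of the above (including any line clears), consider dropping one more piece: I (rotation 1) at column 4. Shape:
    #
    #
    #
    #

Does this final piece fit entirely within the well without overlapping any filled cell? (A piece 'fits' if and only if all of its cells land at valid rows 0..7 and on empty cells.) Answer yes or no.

Drop 1: S rot3 at col 2 lands with bottom-row=0; cleared 0 line(s) (total 0); column heights now [0 0 3 2 0 0 0], max=3
Drop 2: I rot3 at col 3 lands with bottom-row=2; cleared 0 line(s) (total 0); column heights now [0 0 3 6 0 0 0], max=6
Drop 3: O rot3 at col 0 lands with bottom-row=0; cleared 0 line(s) (total 0); column heights now [2 2 3 6 0 0 0], max=6
Drop 4: L rot1 at col 5 lands with bottom-row=0; cleared 0 line(s) (total 0); column heights now [2 2 3 6 0 3 1], max=6
Drop 5: T rot3 at col 4 lands with bottom-row=3; cleared 0 line(s) (total 0); column heights now [2 2 3 6 5 6 1], max=6
Test piece I rot1 at col 4 (width 1): heights before test = [2 2 3 6 5 6 1]; fits = False

Answer: no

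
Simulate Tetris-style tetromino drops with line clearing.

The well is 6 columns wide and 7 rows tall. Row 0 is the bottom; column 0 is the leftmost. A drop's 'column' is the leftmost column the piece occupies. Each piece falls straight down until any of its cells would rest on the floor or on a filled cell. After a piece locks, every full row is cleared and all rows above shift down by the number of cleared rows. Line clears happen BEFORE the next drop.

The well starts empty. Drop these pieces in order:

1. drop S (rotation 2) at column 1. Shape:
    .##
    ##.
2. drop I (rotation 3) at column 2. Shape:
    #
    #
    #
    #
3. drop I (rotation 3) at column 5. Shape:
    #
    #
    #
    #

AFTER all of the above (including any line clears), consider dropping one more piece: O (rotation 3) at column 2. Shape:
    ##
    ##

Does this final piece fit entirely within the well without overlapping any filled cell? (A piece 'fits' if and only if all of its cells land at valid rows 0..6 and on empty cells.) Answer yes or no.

Answer: no

Derivation:
Drop 1: S rot2 at col 1 lands with bottom-row=0; cleared 0 line(s) (total 0); column heights now [0 1 2 2 0 0], max=2
Drop 2: I rot3 at col 2 lands with bottom-row=2; cleared 0 line(s) (total 0); column heights now [0 1 6 2 0 0], max=6
Drop 3: I rot3 at col 5 lands with bottom-row=0; cleared 0 line(s) (total 0); column heights now [0 1 6 2 0 4], max=6
Test piece O rot3 at col 2 (width 2): heights before test = [0 1 6 2 0 4]; fits = False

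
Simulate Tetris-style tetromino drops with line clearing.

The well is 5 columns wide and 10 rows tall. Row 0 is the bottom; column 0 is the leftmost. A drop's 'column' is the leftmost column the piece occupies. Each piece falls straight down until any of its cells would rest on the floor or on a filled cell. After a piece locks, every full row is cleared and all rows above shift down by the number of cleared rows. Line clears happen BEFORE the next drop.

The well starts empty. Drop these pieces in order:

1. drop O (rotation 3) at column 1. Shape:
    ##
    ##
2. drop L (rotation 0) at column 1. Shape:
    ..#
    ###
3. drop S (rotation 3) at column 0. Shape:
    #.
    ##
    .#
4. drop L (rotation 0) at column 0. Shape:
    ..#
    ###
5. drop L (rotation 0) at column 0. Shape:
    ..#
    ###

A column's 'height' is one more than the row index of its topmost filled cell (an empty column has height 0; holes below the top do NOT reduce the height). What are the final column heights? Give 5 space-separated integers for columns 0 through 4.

Answer: 9 9 10 4 0

Derivation:
Drop 1: O rot3 at col 1 lands with bottom-row=0; cleared 0 line(s) (total 0); column heights now [0 2 2 0 0], max=2
Drop 2: L rot0 at col 1 lands with bottom-row=2; cleared 0 line(s) (total 0); column heights now [0 3 3 4 0], max=4
Drop 3: S rot3 at col 0 lands with bottom-row=3; cleared 0 line(s) (total 0); column heights now [6 5 3 4 0], max=6
Drop 4: L rot0 at col 0 lands with bottom-row=6; cleared 0 line(s) (total 0); column heights now [7 7 8 4 0], max=8
Drop 5: L rot0 at col 0 lands with bottom-row=8; cleared 0 line(s) (total 0); column heights now [9 9 10 4 0], max=10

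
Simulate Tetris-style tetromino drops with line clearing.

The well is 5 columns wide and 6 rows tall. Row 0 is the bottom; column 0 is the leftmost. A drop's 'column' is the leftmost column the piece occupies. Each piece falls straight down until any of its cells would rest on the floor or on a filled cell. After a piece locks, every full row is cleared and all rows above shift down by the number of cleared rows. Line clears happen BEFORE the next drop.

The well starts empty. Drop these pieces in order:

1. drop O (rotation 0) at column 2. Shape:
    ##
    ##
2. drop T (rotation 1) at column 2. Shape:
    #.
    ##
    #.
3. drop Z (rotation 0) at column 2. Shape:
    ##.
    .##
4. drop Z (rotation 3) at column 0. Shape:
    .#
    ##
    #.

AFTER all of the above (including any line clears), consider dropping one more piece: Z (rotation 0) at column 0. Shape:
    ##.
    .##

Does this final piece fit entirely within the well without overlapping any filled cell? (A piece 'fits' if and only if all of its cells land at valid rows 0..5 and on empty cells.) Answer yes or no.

Answer: no

Derivation:
Drop 1: O rot0 at col 2 lands with bottom-row=0; cleared 0 line(s) (total 0); column heights now [0 0 2 2 0], max=2
Drop 2: T rot1 at col 2 lands with bottom-row=2; cleared 0 line(s) (total 0); column heights now [0 0 5 4 0], max=5
Drop 3: Z rot0 at col 2 lands with bottom-row=4; cleared 0 line(s) (total 0); column heights now [0 0 6 6 5], max=6
Drop 4: Z rot3 at col 0 lands with bottom-row=0; cleared 0 line(s) (total 0); column heights now [2 3 6 6 5], max=6
Test piece Z rot0 at col 0 (width 3): heights before test = [2 3 6 6 5]; fits = False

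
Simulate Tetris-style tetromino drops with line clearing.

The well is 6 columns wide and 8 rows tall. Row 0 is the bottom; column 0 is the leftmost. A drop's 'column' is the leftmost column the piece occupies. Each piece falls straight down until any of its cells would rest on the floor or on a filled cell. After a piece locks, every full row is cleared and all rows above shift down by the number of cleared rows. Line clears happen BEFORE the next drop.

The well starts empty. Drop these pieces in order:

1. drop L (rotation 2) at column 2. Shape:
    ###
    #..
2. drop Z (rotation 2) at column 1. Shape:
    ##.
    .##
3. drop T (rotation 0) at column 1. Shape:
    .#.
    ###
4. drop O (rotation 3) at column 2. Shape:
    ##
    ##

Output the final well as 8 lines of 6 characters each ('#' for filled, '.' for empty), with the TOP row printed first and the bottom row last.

Drop 1: L rot2 at col 2 lands with bottom-row=0; cleared 0 line(s) (total 0); column heights now [0 0 2 2 2 0], max=2
Drop 2: Z rot2 at col 1 lands with bottom-row=2; cleared 0 line(s) (total 0); column heights now [0 4 4 3 2 0], max=4
Drop 3: T rot0 at col 1 lands with bottom-row=4; cleared 0 line(s) (total 0); column heights now [0 5 6 5 2 0], max=6
Drop 4: O rot3 at col 2 lands with bottom-row=6; cleared 0 line(s) (total 0); column heights now [0 5 8 8 2 0], max=8

Answer: ..##..
..##..
..#...
.###..
.##...
..##..
..###.
..#...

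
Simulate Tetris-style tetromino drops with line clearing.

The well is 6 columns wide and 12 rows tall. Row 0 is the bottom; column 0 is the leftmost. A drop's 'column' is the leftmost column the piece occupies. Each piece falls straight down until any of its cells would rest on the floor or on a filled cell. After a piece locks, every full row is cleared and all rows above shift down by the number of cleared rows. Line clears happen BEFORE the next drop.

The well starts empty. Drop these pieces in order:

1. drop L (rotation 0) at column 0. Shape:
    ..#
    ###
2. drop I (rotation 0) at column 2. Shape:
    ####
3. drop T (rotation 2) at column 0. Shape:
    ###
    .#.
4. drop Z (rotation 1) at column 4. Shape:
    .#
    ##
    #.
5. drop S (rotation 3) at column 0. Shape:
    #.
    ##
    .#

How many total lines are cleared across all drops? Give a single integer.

Answer: 0

Derivation:
Drop 1: L rot0 at col 0 lands with bottom-row=0; cleared 0 line(s) (total 0); column heights now [1 1 2 0 0 0], max=2
Drop 2: I rot0 at col 2 lands with bottom-row=2; cleared 0 line(s) (total 0); column heights now [1 1 3 3 3 3], max=3
Drop 3: T rot2 at col 0 lands with bottom-row=2; cleared 0 line(s) (total 0); column heights now [4 4 4 3 3 3], max=4
Drop 4: Z rot1 at col 4 lands with bottom-row=3; cleared 0 line(s) (total 0); column heights now [4 4 4 3 5 6], max=6
Drop 5: S rot3 at col 0 lands with bottom-row=4; cleared 0 line(s) (total 0); column heights now [7 6 4 3 5 6], max=7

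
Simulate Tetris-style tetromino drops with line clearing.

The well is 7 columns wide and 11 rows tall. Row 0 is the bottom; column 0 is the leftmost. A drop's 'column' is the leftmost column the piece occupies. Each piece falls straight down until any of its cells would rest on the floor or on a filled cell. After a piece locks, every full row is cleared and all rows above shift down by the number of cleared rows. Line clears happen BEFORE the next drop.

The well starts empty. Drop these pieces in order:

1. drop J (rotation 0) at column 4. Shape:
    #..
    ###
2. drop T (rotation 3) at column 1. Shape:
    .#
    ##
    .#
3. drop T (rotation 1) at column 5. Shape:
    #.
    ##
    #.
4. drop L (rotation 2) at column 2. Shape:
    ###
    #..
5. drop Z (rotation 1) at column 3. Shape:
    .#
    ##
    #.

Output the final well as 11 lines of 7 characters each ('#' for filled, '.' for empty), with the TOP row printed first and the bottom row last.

Drop 1: J rot0 at col 4 lands with bottom-row=0; cleared 0 line(s) (total 0); column heights now [0 0 0 0 2 1 1], max=2
Drop 2: T rot3 at col 1 lands with bottom-row=0; cleared 0 line(s) (total 0); column heights now [0 2 3 0 2 1 1], max=3
Drop 3: T rot1 at col 5 lands with bottom-row=1; cleared 0 line(s) (total 0); column heights now [0 2 3 0 2 4 3], max=4
Drop 4: L rot2 at col 2 lands with bottom-row=3; cleared 0 line(s) (total 0); column heights now [0 2 5 5 5 4 3], max=5
Drop 5: Z rot1 at col 3 lands with bottom-row=5; cleared 0 line(s) (total 0); column heights now [0 2 5 7 8 4 3], max=8

Answer: .......
.......
.......
....#..
...##..
...#...
..###..
..#..#.
..#..##
.##.##.
..#.###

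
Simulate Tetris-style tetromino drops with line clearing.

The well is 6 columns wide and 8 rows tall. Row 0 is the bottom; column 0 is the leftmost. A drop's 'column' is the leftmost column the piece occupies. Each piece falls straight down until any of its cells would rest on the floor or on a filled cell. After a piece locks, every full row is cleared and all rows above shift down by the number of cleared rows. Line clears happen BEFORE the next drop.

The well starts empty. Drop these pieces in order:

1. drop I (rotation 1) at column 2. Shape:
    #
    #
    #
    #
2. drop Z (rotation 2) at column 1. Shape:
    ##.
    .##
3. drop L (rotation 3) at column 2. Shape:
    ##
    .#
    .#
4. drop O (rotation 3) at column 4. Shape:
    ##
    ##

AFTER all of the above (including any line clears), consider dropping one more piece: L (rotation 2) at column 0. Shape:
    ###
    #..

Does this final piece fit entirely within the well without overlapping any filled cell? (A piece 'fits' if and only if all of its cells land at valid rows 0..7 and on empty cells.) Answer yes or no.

Drop 1: I rot1 at col 2 lands with bottom-row=0; cleared 0 line(s) (total 0); column heights now [0 0 4 0 0 0], max=4
Drop 2: Z rot2 at col 1 lands with bottom-row=4; cleared 0 line(s) (total 0); column heights now [0 6 6 5 0 0], max=6
Drop 3: L rot3 at col 2 lands with bottom-row=5; cleared 0 line(s) (total 0); column heights now [0 6 8 8 0 0], max=8
Drop 4: O rot3 at col 4 lands with bottom-row=0; cleared 0 line(s) (total 0); column heights now [0 6 8 8 2 2], max=8
Test piece L rot2 at col 0 (width 3): heights before test = [0 6 8 8 2 2]; fits = False

Answer: no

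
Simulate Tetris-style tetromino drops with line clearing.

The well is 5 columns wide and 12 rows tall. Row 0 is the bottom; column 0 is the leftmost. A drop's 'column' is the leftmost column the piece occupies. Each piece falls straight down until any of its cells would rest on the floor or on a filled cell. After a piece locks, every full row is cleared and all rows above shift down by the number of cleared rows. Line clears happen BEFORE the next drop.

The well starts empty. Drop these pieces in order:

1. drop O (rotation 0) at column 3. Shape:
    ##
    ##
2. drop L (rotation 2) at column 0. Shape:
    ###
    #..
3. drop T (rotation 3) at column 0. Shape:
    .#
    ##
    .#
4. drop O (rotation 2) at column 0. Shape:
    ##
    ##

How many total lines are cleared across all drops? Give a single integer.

Drop 1: O rot0 at col 3 lands with bottom-row=0; cleared 0 line(s) (total 0); column heights now [0 0 0 2 2], max=2
Drop 2: L rot2 at col 0 lands with bottom-row=0; cleared 1 line(s) (total 1); column heights now [1 0 0 1 1], max=1
Drop 3: T rot3 at col 0 lands with bottom-row=0; cleared 0 line(s) (total 1); column heights now [2 3 0 1 1], max=3
Drop 4: O rot2 at col 0 lands with bottom-row=3; cleared 0 line(s) (total 1); column heights now [5 5 0 1 1], max=5

Answer: 1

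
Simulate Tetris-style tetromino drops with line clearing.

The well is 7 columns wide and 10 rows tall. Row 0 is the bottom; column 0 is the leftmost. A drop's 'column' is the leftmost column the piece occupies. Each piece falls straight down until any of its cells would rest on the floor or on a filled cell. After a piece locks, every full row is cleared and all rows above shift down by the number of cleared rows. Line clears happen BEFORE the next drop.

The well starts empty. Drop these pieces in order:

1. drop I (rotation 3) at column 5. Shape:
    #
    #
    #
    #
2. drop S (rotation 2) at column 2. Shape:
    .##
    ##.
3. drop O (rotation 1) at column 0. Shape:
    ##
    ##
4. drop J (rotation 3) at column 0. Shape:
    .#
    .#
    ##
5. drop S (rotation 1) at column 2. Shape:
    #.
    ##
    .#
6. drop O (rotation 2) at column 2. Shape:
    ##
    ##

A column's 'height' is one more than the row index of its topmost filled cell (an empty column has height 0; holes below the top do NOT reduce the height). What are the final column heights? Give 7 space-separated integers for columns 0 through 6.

Answer: 3 5 7 7 2 4 0

Derivation:
Drop 1: I rot3 at col 5 lands with bottom-row=0; cleared 0 line(s) (total 0); column heights now [0 0 0 0 0 4 0], max=4
Drop 2: S rot2 at col 2 lands with bottom-row=0; cleared 0 line(s) (total 0); column heights now [0 0 1 2 2 4 0], max=4
Drop 3: O rot1 at col 0 lands with bottom-row=0; cleared 0 line(s) (total 0); column heights now [2 2 1 2 2 4 0], max=4
Drop 4: J rot3 at col 0 lands with bottom-row=2; cleared 0 line(s) (total 0); column heights now [3 5 1 2 2 4 0], max=5
Drop 5: S rot1 at col 2 lands with bottom-row=2; cleared 0 line(s) (total 0); column heights now [3 5 5 4 2 4 0], max=5
Drop 6: O rot2 at col 2 lands with bottom-row=5; cleared 0 line(s) (total 0); column heights now [3 5 7 7 2 4 0], max=7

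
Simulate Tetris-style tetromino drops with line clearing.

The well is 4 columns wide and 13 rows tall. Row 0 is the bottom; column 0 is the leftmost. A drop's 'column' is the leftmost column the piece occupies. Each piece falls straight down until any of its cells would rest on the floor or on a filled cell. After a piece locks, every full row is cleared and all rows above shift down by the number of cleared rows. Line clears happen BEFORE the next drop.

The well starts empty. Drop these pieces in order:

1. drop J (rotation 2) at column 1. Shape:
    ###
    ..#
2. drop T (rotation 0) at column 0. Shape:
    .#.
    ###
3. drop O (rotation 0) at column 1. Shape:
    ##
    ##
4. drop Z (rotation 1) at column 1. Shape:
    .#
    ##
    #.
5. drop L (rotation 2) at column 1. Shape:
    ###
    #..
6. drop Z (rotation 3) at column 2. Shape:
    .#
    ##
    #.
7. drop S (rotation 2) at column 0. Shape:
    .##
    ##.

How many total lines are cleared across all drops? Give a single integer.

Drop 1: J rot2 at col 1 lands with bottom-row=0; cleared 0 line(s) (total 0); column heights now [0 2 2 2], max=2
Drop 2: T rot0 at col 0 lands with bottom-row=2; cleared 0 line(s) (total 0); column heights now [3 4 3 2], max=4
Drop 3: O rot0 at col 1 lands with bottom-row=4; cleared 0 line(s) (total 0); column heights now [3 6 6 2], max=6
Drop 4: Z rot1 at col 1 lands with bottom-row=6; cleared 0 line(s) (total 0); column heights now [3 8 9 2], max=9
Drop 5: L rot2 at col 1 lands with bottom-row=8; cleared 0 line(s) (total 0); column heights now [3 10 10 10], max=10
Drop 6: Z rot3 at col 2 lands with bottom-row=10; cleared 0 line(s) (total 0); column heights now [3 10 12 13], max=13
Drop 7: S rot2 at col 0 lands with bottom-row=11; cleared 1 line(s) (total 1); column heights now [3 12 12 12], max=12

Answer: 1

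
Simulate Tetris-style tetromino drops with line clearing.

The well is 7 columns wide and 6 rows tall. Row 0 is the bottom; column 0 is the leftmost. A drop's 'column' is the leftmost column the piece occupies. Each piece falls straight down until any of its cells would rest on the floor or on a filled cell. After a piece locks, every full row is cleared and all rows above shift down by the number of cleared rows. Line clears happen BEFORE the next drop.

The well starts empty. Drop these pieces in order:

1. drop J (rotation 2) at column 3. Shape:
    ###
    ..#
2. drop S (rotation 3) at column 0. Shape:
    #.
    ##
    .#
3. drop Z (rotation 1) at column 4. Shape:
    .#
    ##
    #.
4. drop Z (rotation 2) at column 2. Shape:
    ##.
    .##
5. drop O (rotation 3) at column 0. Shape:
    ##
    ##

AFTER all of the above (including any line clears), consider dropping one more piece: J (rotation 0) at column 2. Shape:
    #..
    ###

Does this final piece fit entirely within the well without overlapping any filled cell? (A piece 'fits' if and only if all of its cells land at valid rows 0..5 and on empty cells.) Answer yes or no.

Drop 1: J rot2 at col 3 lands with bottom-row=0; cleared 0 line(s) (total 0); column heights now [0 0 0 2 2 2 0], max=2
Drop 2: S rot3 at col 0 lands with bottom-row=0; cleared 0 line(s) (total 0); column heights now [3 2 0 2 2 2 0], max=3
Drop 3: Z rot1 at col 4 lands with bottom-row=2; cleared 0 line(s) (total 0); column heights now [3 2 0 2 4 5 0], max=5
Drop 4: Z rot2 at col 2 lands with bottom-row=4; cleared 0 line(s) (total 0); column heights now [3 2 6 6 5 5 0], max=6
Drop 5: O rot3 at col 0 lands with bottom-row=3; cleared 0 line(s) (total 0); column heights now [5 5 6 6 5 5 0], max=6
Test piece J rot0 at col 2 (width 3): heights before test = [5 5 6 6 5 5 0]; fits = False

Answer: no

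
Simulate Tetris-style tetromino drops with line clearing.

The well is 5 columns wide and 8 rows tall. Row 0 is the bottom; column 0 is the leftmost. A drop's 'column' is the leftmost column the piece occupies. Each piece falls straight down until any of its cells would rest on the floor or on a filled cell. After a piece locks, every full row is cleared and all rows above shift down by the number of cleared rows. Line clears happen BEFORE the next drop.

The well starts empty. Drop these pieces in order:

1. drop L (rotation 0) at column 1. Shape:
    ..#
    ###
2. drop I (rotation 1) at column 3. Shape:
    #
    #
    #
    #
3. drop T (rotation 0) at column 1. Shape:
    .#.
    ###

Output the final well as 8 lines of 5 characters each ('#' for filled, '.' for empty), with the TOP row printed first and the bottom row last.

Drop 1: L rot0 at col 1 lands with bottom-row=0; cleared 0 line(s) (total 0); column heights now [0 1 1 2 0], max=2
Drop 2: I rot1 at col 3 lands with bottom-row=2; cleared 0 line(s) (total 0); column heights now [0 1 1 6 0], max=6
Drop 3: T rot0 at col 1 lands with bottom-row=6; cleared 0 line(s) (total 0); column heights now [0 7 8 7 0], max=8

Answer: ..#..
.###.
...#.
...#.
...#.
...#.
...#.
.###.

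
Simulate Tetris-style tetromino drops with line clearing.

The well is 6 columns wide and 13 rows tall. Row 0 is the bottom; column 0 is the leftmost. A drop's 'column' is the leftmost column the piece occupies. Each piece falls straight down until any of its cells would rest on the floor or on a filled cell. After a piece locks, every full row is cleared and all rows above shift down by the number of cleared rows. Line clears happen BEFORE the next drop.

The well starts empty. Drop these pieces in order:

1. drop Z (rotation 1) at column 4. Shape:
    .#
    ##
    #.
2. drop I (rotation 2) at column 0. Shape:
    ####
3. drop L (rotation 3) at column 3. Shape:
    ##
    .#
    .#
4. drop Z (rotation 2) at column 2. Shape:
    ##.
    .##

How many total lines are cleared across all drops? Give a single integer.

Answer: 0

Derivation:
Drop 1: Z rot1 at col 4 lands with bottom-row=0; cleared 0 line(s) (total 0); column heights now [0 0 0 0 2 3], max=3
Drop 2: I rot2 at col 0 lands with bottom-row=0; cleared 0 line(s) (total 0); column heights now [1 1 1 1 2 3], max=3
Drop 3: L rot3 at col 3 lands with bottom-row=2; cleared 0 line(s) (total 0); column heights now [1 1 1 5 5 3], max=5
Drop 4: Z rot2 at col 2 lands with bottom-row=5; cleared 0 line(s) (total 0); column heights now [1 1 7 7 6 3], max=7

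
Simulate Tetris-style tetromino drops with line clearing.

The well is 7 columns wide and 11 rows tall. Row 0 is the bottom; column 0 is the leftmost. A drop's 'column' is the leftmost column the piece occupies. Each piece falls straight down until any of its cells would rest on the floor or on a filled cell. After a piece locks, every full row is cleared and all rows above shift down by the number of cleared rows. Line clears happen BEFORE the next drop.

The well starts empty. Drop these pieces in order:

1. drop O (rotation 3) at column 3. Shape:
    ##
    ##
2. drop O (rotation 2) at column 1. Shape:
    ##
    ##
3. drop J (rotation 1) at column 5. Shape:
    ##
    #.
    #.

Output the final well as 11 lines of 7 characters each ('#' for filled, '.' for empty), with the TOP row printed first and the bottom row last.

Answer: .......
.......
.......
.......
.......
.......
.......
.......
.....##
.#####.
.#####.

Derivation:
Drop 1: O rot3 at col 3 lands with bottom-row=0; cleared 0 line(s) (total 0); column heights now [0 0 0 2 2 0 0], max=2
Drop 2: O rot2 at col 1 lands with bottom-row=0; cleared 0 line(s) (total 0); column heights now [0 2 2 2 2 0 0], max=2
Drop 3: J rot1 at col 5 lands with bottom-row=0; cleared 0 line(s) (total 0); column heights now [0 2 2 2 2 3 3], max=3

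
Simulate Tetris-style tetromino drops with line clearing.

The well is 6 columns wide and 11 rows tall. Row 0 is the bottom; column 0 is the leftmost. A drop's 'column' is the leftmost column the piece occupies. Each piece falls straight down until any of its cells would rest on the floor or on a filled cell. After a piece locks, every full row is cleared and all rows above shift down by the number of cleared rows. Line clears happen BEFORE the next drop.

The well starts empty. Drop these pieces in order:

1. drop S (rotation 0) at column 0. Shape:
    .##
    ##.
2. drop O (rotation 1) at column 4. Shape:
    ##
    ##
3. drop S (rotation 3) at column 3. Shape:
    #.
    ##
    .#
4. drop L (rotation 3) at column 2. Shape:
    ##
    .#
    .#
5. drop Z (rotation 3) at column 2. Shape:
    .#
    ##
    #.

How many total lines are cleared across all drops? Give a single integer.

Drop 1: S rot0 at col 0 lands with bottom-row=0; cleared 0 line(s) (total 0); column heights now [1 2 2 0 0 0], max=2
Drop 2: O rot1 at col 4 lands with bottom-row=0; cleared 0 line(s) (total 0); column heights now [1 2 2 0 2 2], max=2
Drop 3: S rot3 at col 3 lands with bottom-row=2; cleared 0 line(s) (total 0); column heights now [1 2 2 5 4 2], max=5
Drop 4: L rot3 at col 2 lands with bottom-row=5; cleared 0 line(s) (total 0); column heights now [1 2 8 8 4 2], max=8
Drop 5: Z rot3 at col 2 lands with bottom-row=8; cleared 0 line(s) (total 0); column heights now [1 2 10 11 4 2], max=11

Answer: 0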